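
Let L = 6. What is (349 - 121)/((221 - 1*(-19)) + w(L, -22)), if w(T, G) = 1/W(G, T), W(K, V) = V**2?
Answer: 8208/8641 ≈ 0.94989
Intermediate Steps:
w(T, G) = T**(-2) (w(T, G) = 1/(T**2) = T**(-2))
(349 - 121)/((221 - 1*(-19)) + w(L, -22)) = (349 - 121)/((221 - 1*(-19)) + 6**(-2)) = 228/((221 + 19) + 1/36) = 228/(240 + 1/36) = 228/(8641/36) = 228*(36/8641) = 8208/8641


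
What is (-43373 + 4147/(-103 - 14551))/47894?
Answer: -57781099/63803516 ≈ -0.90561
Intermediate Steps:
(-43373 + 4147/(-103 - 14551))/47894 = (-43373 + 4147/(-14654))*(1/47894) = (-43373 + 4147*(-1/14654))*(1/47894) = (-43373 - 4147/14654)*(1/47894) = -635592089/14654*1/47894 = -57781099/63803516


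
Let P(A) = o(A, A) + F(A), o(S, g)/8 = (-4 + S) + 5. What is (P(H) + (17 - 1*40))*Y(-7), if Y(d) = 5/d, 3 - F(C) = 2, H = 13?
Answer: -450/7 ≈ -64.286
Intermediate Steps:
F(C) = 1 (F(C) = 3 - 1*2 = 3 - 2 = 1)
o(S, g) = 8 + 8*S (o(S, g) = 8*((-4 + S) + 5) = 8*(1 + S) = 8 + 8*S)
P(A) = 9 + 8*A (P(A) = (8 + 8*A) + 1 = 9 + 8*A)
(P(H) + (17 - 1*40))*Y(-7) = ((9 + 8*13) + (17 - 1*40))*(5/(-7)) = ((9 + 104) + (17 - 40))*(5*(-⅐)) = (113 - 23)*(-5/7) = 90*(-5/7) = -450/7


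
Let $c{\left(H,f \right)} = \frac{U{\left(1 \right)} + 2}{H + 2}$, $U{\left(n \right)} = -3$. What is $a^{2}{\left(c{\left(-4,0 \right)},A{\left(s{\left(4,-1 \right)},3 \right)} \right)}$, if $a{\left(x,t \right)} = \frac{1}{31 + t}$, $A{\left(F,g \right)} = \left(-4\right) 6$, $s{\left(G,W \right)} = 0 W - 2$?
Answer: $\frac{1}{49} \approx 0.020408$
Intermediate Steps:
$s{\left(G,W \right)} = -2$ ($s{\left(G,W \right)} = 0 - 2 = -2$)
$c{\left(H,f \right)} = - \frac{1}{2 + H}$ ($c{\left(H,f \right)} = \frac{-3 + 2}{H + 2} = - \frac{1}{2 + H}$)
$A{\left(F,g \right)} = -24$
$a^{2}{\left(c{\left(-4,0 \right)},A{\left(s{\left(4,-1 \right)},3 \right)} \right)} = \left(\frac{1}{31 - 24}\right)^{2} = \left(\frac{1}{7}\right)^{2} = \frac{1}{49}$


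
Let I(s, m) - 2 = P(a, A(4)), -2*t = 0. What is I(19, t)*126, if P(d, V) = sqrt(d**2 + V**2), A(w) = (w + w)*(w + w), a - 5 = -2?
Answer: 252 + 126*sqrt(4105) ≈ 8324.9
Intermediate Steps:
t = 0 (t = -1/2*0 = 0)
a = 3 (a = 5 - 2 = 3)
A(w) = 4*w**2 (A(w) = (2*w)*(2*w) = 4*w**2)
P(d, V) = sqrt(V**2 + d**2)
I(s, m) = 2 + sqrt(4105) (I(s, m) = 2 + sqrt((4*4**2)**2 + 3**2) = 2 + sqrt((4*16)**2 + 9) = 2 + sqrt(64**2 + 9) = 2 + sqrt(4096 + 9) = 2 + sqrt(4105))
I(19, t)*126 = (2 + sqrt(4105))*126 = 252 + 126*sqrt(4105)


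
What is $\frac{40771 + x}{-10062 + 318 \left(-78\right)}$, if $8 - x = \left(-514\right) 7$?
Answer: $- \frac{44377}{34866} \approx -1.2728$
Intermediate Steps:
$x = 3606$ ($x = 8 - \left(-514\right) 7 = 8 - -3598 = 8 + 3598 = 3606$)
$\frac{40771 + x}{-10062 + 318 \left(-78\right)} = \frac{40771 + 3606}{-10062 + 318 \left(-78\right)} = \frac{44377}{-10062 - 24804} = \frac{44377}{-34866} = 44377 \left(- \frac{1}{34866}\right) = - \frac{44377}{34866}$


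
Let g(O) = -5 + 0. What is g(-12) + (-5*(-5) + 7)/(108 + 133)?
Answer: -1173/241 ≈ -4.8672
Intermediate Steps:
g(O) = -5
g(-12) + (-5*(-5) + 7)/(108 + 133) = -5 + (-5*(-5) + 7)/(108 + 133) = -5 + (25 + 7)/241 = -5 + (1/241)*32 = -5 + 32/241 = -1173/241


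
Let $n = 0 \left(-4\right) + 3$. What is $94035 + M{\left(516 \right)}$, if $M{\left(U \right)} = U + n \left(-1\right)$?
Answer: $94548$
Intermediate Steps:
$n = 3$ ($n = 0 + 3 = 3$)
$M{\left(U \right)} = -3 + U$ ($M{\left(U \right)} = U + 3 \left(-1\right) = U - 3 = -3 + U$)
$94035 + M{\left(516 \right)} = 94035 + \left(-3 + 516\right) = 94035 + 513 = 94548$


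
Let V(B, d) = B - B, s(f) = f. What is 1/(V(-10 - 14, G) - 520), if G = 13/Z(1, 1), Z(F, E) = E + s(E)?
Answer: -1/520 ≈ -0.0019231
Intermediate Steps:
Z(F, E) = 2*E (Z(F, E) = E + E = 2*E)
G = 13/2 (G = 13/((2*1)) = 13/2 ≈ 6.5000)
V(B, d) = 0
1/(V(-10 - 14, G) - 520) = 1/(0 - 520) = 1/(-520) = -1/520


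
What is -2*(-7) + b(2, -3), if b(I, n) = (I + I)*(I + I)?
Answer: 30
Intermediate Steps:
b(I, n) = 4*I² (b(I, n) = (2*I)*(2*I) = 4*I²)
-2*(-7) + b(2, -3) = -2*(-7) + 4*2² = 14 + 4*4 = 14 + 16 = 30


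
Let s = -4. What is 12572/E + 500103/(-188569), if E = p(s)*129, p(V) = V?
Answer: -657185654/24325401 ≈ -27.016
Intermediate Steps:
E = -516 (E = -4*129 = -516)
12572/E + 500103/(-188569) = 12572/(-516) + 500103/(-188569) = 12572*(-1/516) + 500103*(-1/188569) = -3143/129 - 500103/188569 = -657185654/24325401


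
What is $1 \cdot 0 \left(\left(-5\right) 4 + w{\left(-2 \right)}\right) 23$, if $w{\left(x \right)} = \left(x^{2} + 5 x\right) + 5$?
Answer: $0$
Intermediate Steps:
$w{\left(x \right)} = 5 + x^{2} + 5 x$
$1 \cdot 0 \left(\left(-5\right) 4 + w{\left(-2 \right)}\right) 23 = 1 \cdot 0 \left(\left(-5\right) 4 + \left(5 + \left(-2\right)^{2} + 5 \left(-2\right)\right)\right) 23 = 0 \left(-20 + \left(5 + 4 - 10\right)\right) 23 = 0 \left(-20 - 1\right) 23 = 0 \left(-21\right) 23 = 0 \cdot 23 = 0$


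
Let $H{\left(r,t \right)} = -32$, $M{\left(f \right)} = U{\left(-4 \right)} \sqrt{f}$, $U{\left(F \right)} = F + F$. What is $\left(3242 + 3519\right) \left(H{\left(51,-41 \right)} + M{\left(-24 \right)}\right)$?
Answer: $-216352 - 108176 i \sqrt{6} \approx -2.1635 \cdot 10^{5} - 2.6498 \cdot 10^{5} i$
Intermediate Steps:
$U{\left(F \right)} = 2 F$
$M{\left(f \right)} = - 8 \sqrt{f}$ ($M{\left(f \right)} = 2 \left(-4\right) \sqrt{f} = - 8 \sqrt{f}$)
$\left(3242 + 3519\right) \left(H{\left(51,-41 \right)} + M{\left(-24 \right)}\right) = \left(3242 + 3519\right) \left(-32 - 8 \sqrt{-24}\right) = 6761 \left(-32 - 8 \cdot 2 i \sqrt{6}\right) = 6761 \left(-32 - 16 i \sqrt{6}\right) = -216352 - 108176 i \sqrt{6}$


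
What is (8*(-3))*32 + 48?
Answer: -720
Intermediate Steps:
(8*(-3))*32 + 48 = -24*32 + 48 = -768 + 48 = -720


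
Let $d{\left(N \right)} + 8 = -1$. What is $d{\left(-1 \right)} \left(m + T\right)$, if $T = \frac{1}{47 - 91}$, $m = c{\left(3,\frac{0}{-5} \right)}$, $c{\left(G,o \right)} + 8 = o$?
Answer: $\frac{3177}{44} \approx 72.205$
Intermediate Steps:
$c{\left(G,o \right)} = -8 + o$
$d{\left(N \right)} = -9$ ($d{\left(N \right)} = -8 - 1 = -9$)
$m = -8$ ($m = -8 + \frac{0}{-5} = -8 + 0 \left(- \frac{1}{5}\right) = -8 + 0 = -8$)
$T = - \frac{1}{44}$ ($T = \frac{1}{-44} = - \frac{1}{44} \approx -0.022727$)
$d{\left(-1 \right)} \left(m + T\right) = - 9 \left(-8 - \frac{1}{44}\right) = \left(-9\right) \left(- \frac{353}{44}\right) = \frac{3177}{44}$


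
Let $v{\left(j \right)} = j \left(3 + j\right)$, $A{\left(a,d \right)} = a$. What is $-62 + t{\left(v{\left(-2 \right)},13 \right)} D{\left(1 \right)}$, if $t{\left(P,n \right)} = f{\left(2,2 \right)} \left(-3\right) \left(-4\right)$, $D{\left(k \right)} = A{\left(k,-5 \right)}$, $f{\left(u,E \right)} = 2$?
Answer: $-38$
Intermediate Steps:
$D{\left(k \right)} = k$
$t{\left(P,n \right)} = 24$ ($t{\left(P,n \right)} = 2 \left(-3\right) \left(-4\right) = \left(-6\right) \left(-4\right) = 24$)
$-62 + t{\left(v{\left(-2 \right)},13 \right)} D{\left(1 \right)} = -62 + 24 \cdot 1 = -62 + 24 = -38$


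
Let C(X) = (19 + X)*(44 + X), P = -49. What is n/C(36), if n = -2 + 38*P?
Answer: -233/550 ≈ -0.42364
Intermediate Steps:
n = -1864 (n = -2 + 38*(-49) = -2 - 1862 = -1864)
n/C(36) = -1864/(836 + 36² + 63*36) = -1864/(836 + 1296 + 2268) = -1864/4400 = -1864*1/4400 = -233/550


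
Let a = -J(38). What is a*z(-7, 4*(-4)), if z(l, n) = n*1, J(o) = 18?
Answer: 288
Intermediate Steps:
z(l, n) = n
a = -18 (a = -1*18 = -18)
a*z(-7, 4*(-4)) = -72*(-4) = -18*(-16) = 288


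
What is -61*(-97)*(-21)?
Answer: -124257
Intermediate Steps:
-61*(-97)*(-21) = 5917*(-21) = -124257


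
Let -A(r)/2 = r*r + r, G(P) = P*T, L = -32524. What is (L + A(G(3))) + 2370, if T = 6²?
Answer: -53698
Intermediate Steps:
T = 36
G(P) = 36*P (G(P) = P*36 = 36*P)
A(r) = -2*r - 2*r² (A(r) = -2*(r*r + r) = -2*(r² + r) = -2*(r + r²) = -2*r - 2*r²)
(L + A(G(3))) + 2370 = (-32524 - 2*36*3*(1 + 36*3)) + 2370 = (-32524 - 2*108*(1 + 108)) + 2370 = (-32524 - 2*108*109) + 2370 = (-32524 - 23544) + 2370 = -56068 + 2370 = -53698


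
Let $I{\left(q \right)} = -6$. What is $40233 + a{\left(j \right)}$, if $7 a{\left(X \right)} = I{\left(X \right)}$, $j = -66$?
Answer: $\frac{281625}{7} \approx 40232.0$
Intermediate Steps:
$a{\left(X \right)} = - \frac{6}{7}$ ($a{\left(X \right)} = \frac{1}{7} \left(-6\right) = - \frac{6}{7}$)
$40233 + a{\left(j \right)} = 40233 - \frac{6}{7} = \frac{281625}{7}$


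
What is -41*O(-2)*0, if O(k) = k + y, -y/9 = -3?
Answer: 0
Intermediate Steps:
y = 27 (y = -9*(-3) = 27)
O(k) = 27 + k (O(k) = k + 27 = 27 + k)
-41*O(-2)*0 = -41*(27 - 2)*0 = -41*25*0 = -1025*0 = 0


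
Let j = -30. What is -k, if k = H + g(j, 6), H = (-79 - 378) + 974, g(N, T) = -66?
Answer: -451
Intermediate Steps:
H = 517 (H = -457 + 974 = 517)
k = 451 (k = 517 - 66 = 451)
-k = -1*451 = -451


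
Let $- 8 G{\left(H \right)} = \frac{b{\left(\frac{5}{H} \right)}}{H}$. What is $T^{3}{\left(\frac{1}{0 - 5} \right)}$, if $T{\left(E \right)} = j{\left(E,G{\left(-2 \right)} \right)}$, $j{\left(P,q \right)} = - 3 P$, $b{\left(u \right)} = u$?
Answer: $\frac{27}{125} \approx 0.216$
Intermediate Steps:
$G{\left(H \right)} = - \frac{5}{8 H^{2}}$ ($G{\left(H \right)} = - \frac{\frac{5}{H} \frac{1}{H}}{8} = - \frac{5 \frac{1}{H^{2}}}{8} = - \frac{5}{8 H^{2}}$)
$T{\left(E \right)} = - 3 E$
$T^{3}{\left(\frac{1}{0 - 5} \right)} = \left(- \frac{3}{0 - 5}\right)^{3} = \left(- \frac{3}{-5}\right)^{3} = \left(\left(-3\right) \left(- \frac{1}{5}\right)\right)^{3} = \left(\frac{3}{5}\right)^{3} = \frac{27}{125}$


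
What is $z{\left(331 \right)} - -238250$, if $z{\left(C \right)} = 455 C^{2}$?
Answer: $50088505$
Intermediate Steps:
$z{\left(331 \right)} - -238250 = 455 \cdot 331^{2} - -238250 = 455 \cdot 109561 + 238250 = 49850255 + 238250 = 50088505$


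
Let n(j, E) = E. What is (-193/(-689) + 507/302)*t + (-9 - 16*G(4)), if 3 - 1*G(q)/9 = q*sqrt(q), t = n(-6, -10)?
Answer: 71933684/104039 ≈ 691.41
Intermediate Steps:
t = -10
G(q) = 27 - 9*q**(3/2) (G(q) = 27 - 9*q*sqrt(q) = 27 - 9*q**(3/2))
(-193/(-689) + 507/302)*t + (-9 - 16*G(4)) = (-193/(-689) + 507/302)*(-10) + (-9 - 16*(27 - 9*4**(3/2))) = (-193*(-1/689) + 507*(1/302))*(-10) + (-9 - 16*(27 - 9*8)) = (193/689 + 507/302)*(-10) + (-9 - 16*(27 - 72)) = (407609/208078)*(-10) + (-9 - 16*(-45)) = -2038045/104039 + (-9 + 720) = -2038045/104039 + 711 = 71933684/104039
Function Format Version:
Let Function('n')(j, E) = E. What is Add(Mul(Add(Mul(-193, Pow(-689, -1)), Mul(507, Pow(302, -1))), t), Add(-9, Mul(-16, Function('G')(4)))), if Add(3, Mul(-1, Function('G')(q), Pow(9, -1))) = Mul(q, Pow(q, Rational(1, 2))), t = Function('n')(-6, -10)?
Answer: Rational(71933684, 104039) ≈ 691.41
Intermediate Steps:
t = -10
Function('G')(q) = Add(27, Mul(-9, Pow(q, Rational(3, 2)))) (Function('G')(q) = Add(27, Mul(-9, Mul(q, Pow(q, Rational(1, 2))))) = Add(27, Mul(-9, Pow(q, Rational(3, 2)))))
Add(Mul(Add(Mul(-193, Pow(-689, -1)), Mul(507, Pow(302, -1))), t), Add(-9, Mul(-16, Function('G')(4)))) = Add(Mul(Add(Mul(-193, Pow(-689, -1)), Mul(507, Pow(302, -1))), -10), Add(-9, Mul(-16, Add(27, Mul(-9, Pow(4, Rational(3, 2))))))) = Add(Mul(Add(Mul(-193, Rational(-1, 689)), Mul(507, Rational(1, 302))), -10), Add(-9, Mul(-16, Add(27, Mul(-9, 8))))) = Add(Mul(Add(Rational(193, 689), Rational(507, 302)), -10), Add(-9, Mul(-16, Add(27, -72)))) = Add(Mul(Rational(407609, 208078), -10), Add(-9, Mul(-16, -45))) = Add(Rational(-2038045, 104039), Add(-9, 720)) = Add(Rational(-2038045, 104039), 711) = Rational(71933684, 104039)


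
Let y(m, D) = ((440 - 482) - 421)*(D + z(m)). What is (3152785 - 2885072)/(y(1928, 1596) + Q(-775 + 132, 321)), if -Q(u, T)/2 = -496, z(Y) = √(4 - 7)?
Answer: -197560414628/544579701043 + 123951119*I*√3/544579701043 ≈ -0.36278 + 0.00039423*I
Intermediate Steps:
z(Y) = I*√3 (z(Y) = √(-3) = I*√3)
Q(u, T) = 992 (Q(u, T) = -2*(-496) = 992)
y(m, D) = -463*D - 463*I*√3 (y(m, D) = ((440 - 482) - 421)*(D + I*√3) = (-42 - 421)*(D + I*√3) = -463*(D + I*√3) = -463*D - 463*I*√3)
(3152785 - 2885072)/(y(1928, 1596) + Q(-775 + 132, 321)) = (3152785 - 2885072)/((-463*1596 - 463*I*√3) + 992) = 267713/((-738948 - 463*I*√3) + 992) = 267713/(-737956 - 463*I*√3)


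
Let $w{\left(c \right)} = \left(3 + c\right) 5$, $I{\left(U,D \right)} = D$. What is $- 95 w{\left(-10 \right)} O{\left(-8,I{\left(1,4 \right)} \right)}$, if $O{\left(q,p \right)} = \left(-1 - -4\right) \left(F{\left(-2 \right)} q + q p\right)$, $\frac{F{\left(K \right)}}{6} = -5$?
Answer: $2074800$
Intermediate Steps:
$F{\left(K \right)} = -30$ ($F{\left(K \right)} = 6 \left(-5\right) = -30$)
$w{\left(c \right)} = 15 + 5 c$
$O{\left(q,p \right)} = - 90 q + 3 p q$ ($O{\left(q,p \right)} = \left(-1 - -4\right) \left(- 30 q + q p\right) = \left(-1 + 4\right) \left(- 30 q + p q\right) = 3 \left(- 30 q + p q\right) = - 90 q + 3 p q$)
$- 95 w{\left(-10 \right)} O{\left(-8,I{\left(1,4 \right)} \right)} = - 95 \left(15 + 5 \left(-10\right)\right) 3 \left(-8\right) \left(-30 + 4\right) = - 95 \left(15 - 50\right) 3 \left(-8\right) \left(-26\right) = \left(-95\right) \left(-35\right) 624 = 3325 \cdot 624 = 2074800$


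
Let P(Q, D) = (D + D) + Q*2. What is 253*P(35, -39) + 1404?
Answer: -620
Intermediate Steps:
P(Q, D) = 2*D + 2*Q
253*P(35, -39) + 1404 = 253*(2*(-39) + 2*35) + 1404 = 253*(-78 + 70) + 1404 = 253*(-8) + 1404 = -2024 + 1404 = -620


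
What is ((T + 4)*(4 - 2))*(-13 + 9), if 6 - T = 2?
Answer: -64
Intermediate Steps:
T = 4 (T = 6 - 1*2 = 6 - 2 = 4)
((T + 4)*(4 - 2))*(-13 + 9) = ((4 + 4)*(4 - 2))*(-13 + 9) = (8*2)*(-4) = 16*(-4) = -64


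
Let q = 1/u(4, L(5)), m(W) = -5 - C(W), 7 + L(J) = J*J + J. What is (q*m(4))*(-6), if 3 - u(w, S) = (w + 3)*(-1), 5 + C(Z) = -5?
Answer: -3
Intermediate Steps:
C(Z) = -10 (C(Z) = -5 - 5 = -10)
L(J) = -7 + J + J**2 (L(J) = -7 + (J*J + J) = -7 + (J**2 + J) = -7 + (J + J**2) = -7 + J + J**2)
u(w, S) = 6 + w (u(w, S) = 3 - (w + 3)*(-1) = 3 - (3 + w)*(-1) = 3 - (-3 - w) = 3 + (3 + w) = 6 + w)
m(W) = 5 (m(W) = -5 - 1*(-10) = -5 + 10 = 5)
q = 1/10 (q = 1/(6 + 4) = 1/10 ≈ 0.10000)
(q*m(4))*(-6) = ((1/10)*5)*(-6) = (1/2)*(-6) = -3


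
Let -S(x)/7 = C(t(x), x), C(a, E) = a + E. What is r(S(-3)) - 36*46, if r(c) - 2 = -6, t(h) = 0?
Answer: -1660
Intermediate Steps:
C(a, E) = E + a
S(x) = -7*x (S(x) = -7*(x + 0) = -7*x)
r(c) = -4 (r(c) = 2 - 6 = -4)
r(S(-3)) - 36*46 = -4 - 36*46 = -4 - 1656 = -1660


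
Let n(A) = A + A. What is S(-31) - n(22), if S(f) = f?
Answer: -75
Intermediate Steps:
n(A) = 2*A
S(-31) - n(22) = -31 - 2*22 = -31 - 1*44 = -31 - 44 = -75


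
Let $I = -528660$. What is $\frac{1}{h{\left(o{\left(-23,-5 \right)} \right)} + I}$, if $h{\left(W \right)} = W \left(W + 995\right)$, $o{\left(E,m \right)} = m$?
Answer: $- \frac{1}{533610} \approx -1.874 \cdot 10^{-6}$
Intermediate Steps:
$h{\left(W \right)} = W \left(995 + W\right)$
$\frac{1}{h{\left(o{\left(-23,-5 \right)} \right)} + I} = \frac{1}{- 5 \left(995 - 5\right) - 528660} = \frac{1}{\left(-5\right) 990 - 528660} = \frac{1}{-4950 - 528660} = \frac{1}{-533610} = - \frac{1}{533610}$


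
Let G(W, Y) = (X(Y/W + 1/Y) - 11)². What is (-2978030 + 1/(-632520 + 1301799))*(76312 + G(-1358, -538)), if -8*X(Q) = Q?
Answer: -1301090248071228068363550153577/5715987524112762624 ≈ -2.2762e+11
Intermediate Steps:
X(Q) = -Q/8
G(W, Y) = (-11 - 1/(8*Y) - Y/(8*W))² (G(W, Y) = (-(Y/W + 1/Y)/8 - 11)² = (-(1/Y + Y/W)/8 - 11)² = ((-1/(8*Y) - Y/(8*W)) - 11)² = (-11 - 1/(8*Y) - Y/(8*W))²)
(-2978030 + 1/(-632520 + 1301799))*(76312 + G(-1358, -538)) = (-2978030 + 1/(-632520 + 1301799))*(76312 + (11 + (⅛)/(-538) + (⅛)*(-538)/(-1358))²) = (-2978030 + 1/669279)*(76312 + (11 + (⅛)*(-1/538) + (⅛)*(-538)*(-1/1358))²) = (-2978030 + 1/669279)*(76312 + (11 - 1/4304 + 269/5432)²) = -1993132940369*(76312 + (32290619/2922416)²)/669279 = -1993132940369*(76312 + 1042684075403161/8540515277056)/669279 = -1993132940369/669279*652786485898100633/8540515277056 = -1301090248071228068363550153577/5715987524112762624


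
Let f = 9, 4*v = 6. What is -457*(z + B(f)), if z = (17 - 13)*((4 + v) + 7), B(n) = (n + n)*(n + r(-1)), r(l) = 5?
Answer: -138014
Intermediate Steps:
v = 3/2 (v = (¼)*6 = 3/2 ≈ 1.5000)
B(n) = 2*n*(5 + n) (B(n) = (n + n)*(n + 5) = (2*n)*(5 + n) = 2*n*(5 + n))
z = 50 (z = (17 - 13)*((4 + 3/2) + 7) = 4*(11/2 + 7) = 4*(25/2) = 50)
-457*(z + B(f)) = -457*(50 + 2*9*(5 + 9)) = -457*(50 + 2*9*14) = -457*(50 + 252) = -457*302 = -138014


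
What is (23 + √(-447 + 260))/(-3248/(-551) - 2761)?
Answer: -437/52347 - 19*I*√187/52347 ≈ -0.0083481 - 0.0049634*I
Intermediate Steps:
(23 + √(-447 + 260))/(-3248/(-551) - 2761) = (23 + √(-187))/(-3248*(-1/551) - 2761) = (23 + I*√187)/(112/19 - 2761) = (23 + I*√187)/(-52347/19) = (23 + I*√187)*(-19/52347) = -437/52347 - 19*I*√187/52347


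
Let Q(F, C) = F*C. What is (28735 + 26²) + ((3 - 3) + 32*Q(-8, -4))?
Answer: 30435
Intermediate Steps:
Q(F, C) = C*F
(28735 + 26²) + ((3 - 3) + 32*Q(-8, -4)) = (28735 + 26²) + ((3 - 3) + 32*(-4*(-8))) = (28735 + 676) + (0 + 32*32) = 29411 + (0 + 1024) = 29411 + 1024 = 30435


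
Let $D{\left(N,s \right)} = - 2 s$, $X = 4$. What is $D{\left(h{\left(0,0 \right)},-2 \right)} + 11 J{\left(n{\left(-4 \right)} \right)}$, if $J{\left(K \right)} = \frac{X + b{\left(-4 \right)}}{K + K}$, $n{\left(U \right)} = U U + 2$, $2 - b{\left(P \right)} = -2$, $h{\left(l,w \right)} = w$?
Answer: $\frac{58}{9} \approx 6.4444$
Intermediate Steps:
$b{\left(P \right)} = 4$ ($b{\left(P \right)} = 2 - -2 = 2 + 2 = 4$)
$n{\left(U \right)} = 2 + U^{2}$ ($n{\left(U \right)} = U^{2} + 2 = 2 + U^{2}$)
$J{\left(K \right)} = \frac{4}{K}$ ($J{\left(K \right)} = \frac{4 + 4}{K + K} = \frac{8}{2 K} = 8 \frac{1}{2 K} = \frac{4}{K}$)
$D{\left(h{\left(0,0 \right)},-2 \right)} + 11 J{\left(n{\left(-4 \right)} \right)} = \left(-2\right) \left(-2\right) + 11 \frac{4}{2 + \left(-4\right)^{2}} = 4 + 11 \frac{4}{2 + 16} = 4 + 11 \cdot \frac{4}{18} = 4 + 11 \cdot 4 \cdot \frac{1}{18} = 4 + 11 \cdot \frac{2}{9} = 4 + \frac{22}{9} = \frac{58}{9}$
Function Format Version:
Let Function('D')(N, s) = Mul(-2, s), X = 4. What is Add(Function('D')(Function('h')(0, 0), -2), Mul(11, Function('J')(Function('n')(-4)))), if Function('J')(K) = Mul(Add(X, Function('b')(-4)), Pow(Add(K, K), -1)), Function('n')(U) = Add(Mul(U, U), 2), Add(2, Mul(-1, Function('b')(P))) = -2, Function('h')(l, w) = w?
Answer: Rational(58, 9) ≈ 6.4444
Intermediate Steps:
Function('b')(P) = 4 (Function('b')(P) = Add(2, Mul(-1, -2)) = Add(2, 2) = 4)
Function('n')(U) = Add(2, Pow(U, 2)) (Function('n')(U) = Add(Pow(U, 2), 2) = Add(2, Pow(U, 2)))
Function('J')(K) = Mul(4, Pow(K, -1)) (Function('J')(K) = Mul(Add(4, 4), Pow(Add(K, K), -1)) = Mul(8, Pow(Mul(2, K), -1)) = Mul(8, Mul(Rational(1, 2), Pow(K, -1))) = Mul(4, Pow(K, -1)))
Add(Function('D')(Function('h')(0, 0), -2), Mul(11, Function('J')(Function('n')(-4)))) = Add(Mul(-2, -2), Mul(11, Mul(4, Pow(Add(2, Pow(-4, 2)), -1)))) = Add(4, Mul(11, Mul(4, Pow(Add(2, 16), -1)))) = Add(4, Mul(11, Mul(4, Pow(18, -1)))) = Add(4, Mul(11, Mul(4, Rational(1, 18)))) = Add(4, Mul(11, Rational(2, 9))) = Add(4, Rational(22, 9)) = Rational(58, 9)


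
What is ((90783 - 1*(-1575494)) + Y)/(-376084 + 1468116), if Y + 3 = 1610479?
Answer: 3276753/1092032 ≈ 3.0006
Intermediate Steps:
Y = 1610476 (Y = -3 + 1610479 = 1610476)
((90783 - 1*(-1575494)) + Y)/(-376084 + 1468116) = ((90783 - 1*(-1575494)) + 1610476)/(-376084 + 1468116) = ((90783 + 1575494) + 1610476)/1092032 = (1666277 + 1610476)*(1/1092032) = 3276753*(1/1092032) = 3276753/1092032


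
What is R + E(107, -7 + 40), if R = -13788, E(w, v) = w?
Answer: -13681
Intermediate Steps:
R + E(107, -7 + 40) = -13788 + 107 = -13681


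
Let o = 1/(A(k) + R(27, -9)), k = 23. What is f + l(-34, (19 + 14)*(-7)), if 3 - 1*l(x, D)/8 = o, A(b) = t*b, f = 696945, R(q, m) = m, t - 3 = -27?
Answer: 390999617/561 ≈ 6.9697e+5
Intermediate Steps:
t = -24 (t = 3 - 27 = -24)
A(b) = -24*b
o = -1/561 (o = 1/(-24*23 - 9) = 1/(-552 - 9) = 1/(-561) = -1/561 ≈ -0.0017825)
l(x, D) = 13472/561 (l(x, D) = 24 - 8*(-1/561) = 24 + 8/561 = 13472/561)
f + l(-34, (19 + 14)*(-7)) = 696945 + 13472/561 = 390999617/561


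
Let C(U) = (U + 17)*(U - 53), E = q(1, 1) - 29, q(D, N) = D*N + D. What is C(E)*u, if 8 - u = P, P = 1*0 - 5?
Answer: 10400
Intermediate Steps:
P = -5 (P = 0 - 5 = -5)
q(D, N) = D + D*N
E = -27 (E = 1*(1 + 1) - 29 = 1*2 - 29 = 2 - 29 = -27)
C(U) = (-53 + U)*(17 + U) (C(U) = (17 + U)*(-53 + U) = (-53 + U)*(17 + U))
u = 13 (u = 8 - 1*(-5) = 8 + 5 = 13)
C(E)*u = (-901 + (-27)**2 - 36*(-27))*13 = (-901 + 729 + 972)*13 = 800*13 = 10400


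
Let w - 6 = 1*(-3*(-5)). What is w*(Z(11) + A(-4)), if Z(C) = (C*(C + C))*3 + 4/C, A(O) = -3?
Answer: 167097/11 ≈ 15191.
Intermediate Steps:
Z(C) = 4/C + 6*C² (Z(C) = (C*(2*C))*3 + 4/C = (2*C²)*3 + 4/C = 6*C² + 4/C = 4/C + 6*C²)
w = 21 (w = 6 + 1*(-3*(-5)) = 6 + 1*15 = 6 + 15 = 21)
w*(Z(11) + A(-4)) = 21*(2*(2 + 3*11³)/11 - 3) = 21*(2*(1/11)*(2 + 3*1331) - 3) = 21*(2*(1/11)*(2 + 3993) - 3) = 21*(2*(1/11)*3995 - 3) = 21*(7990/11 - 3) = 21*(7957/11) = 167097/11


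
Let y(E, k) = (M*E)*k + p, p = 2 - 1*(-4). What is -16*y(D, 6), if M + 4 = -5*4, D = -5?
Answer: -11616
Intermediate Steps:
p = 6 (p = 2 + 4 = 6)
M = -24 (M = -4 - 5*4 = -4 - 20 = -24)
y(E, k) = 6 - 24*E*k (y(E, k) = (-24*E)*k + 6 = -24*E*k + 6 = 6 - 24*E*k)
-16*y(D, 6) = -16*(6 - 24*(-5)*6) = -16*(6 + 720) = -16*726 = -11616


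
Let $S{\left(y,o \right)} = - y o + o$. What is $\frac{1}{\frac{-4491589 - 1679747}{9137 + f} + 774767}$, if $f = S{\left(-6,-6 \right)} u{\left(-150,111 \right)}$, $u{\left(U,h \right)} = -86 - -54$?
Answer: $\frac{10481}{8114161591} \approx 1.2917 \cdot 10^{-6}$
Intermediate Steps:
$u{\left(U,h \right)} = -32$ ($u{\left(U,h \right)} = -86 + 54 = -32$)
$S{\left(y,o \right)} = o - o y$ ($S{\left(y,o \right)} = - o y + o = o - o y$)
$f = 1344$ ($f = - 6 \left(1 - -6\right) \left(-32\right) = - 6 \left(1 + 6\right) \left(-32\right) = \left(-6\right) 7 \left(-32\right) = \left(-42\right) \left(-32\right) = 1344$)
$\frac{1}{\frac{-4491589 - 1679747}{9137 + f} + 774767} = \frac{1}{\frac{-4491589 - 1679747}{9137 + 1344} + 774767} = \frac{1}{- \frac{6171336}{10481} + 774767} = \frac{1}{\frac{8114161591}{10481}} = \frac{10481}{8114161591}$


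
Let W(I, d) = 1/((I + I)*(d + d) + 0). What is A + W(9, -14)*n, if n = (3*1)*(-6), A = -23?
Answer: -643/28 ≈ -22.964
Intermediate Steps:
W(I, d) = 1/(4*I*d) (W(I, d) = 1/((2*I)*(2*d) + 0) = 1/(4*I*d + 0) = 1/(4*I*d))
n = -18 (n = 3*(-6) = -18)
A + W(9, -14)*n = -23 + ((¼)/(9*(-14)))*(-18) = -23 + ((¼)*(⅑)*(-1/14))*(-18) = -23 - 1/504*(-18) = -23 + 1/28 = -643/28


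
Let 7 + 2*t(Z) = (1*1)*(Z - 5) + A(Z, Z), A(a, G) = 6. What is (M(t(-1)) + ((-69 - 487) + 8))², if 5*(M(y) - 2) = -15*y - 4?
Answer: 28761769/100 ≈ 2.8762e+5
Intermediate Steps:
t(Z) = -3 + Z/2 (t(Z) = -7/2 + ((1*1)*(Z - 5) + 6)/2 = -7/2 + (1*(-5 + Z) + 6)/2 = -7/2 + ((-5 + Z) + 6)/2 = -7/2 + (1 + Z)/2 = -7/2 + (½ + Z/2) = -3 + Z/2)
M(y) = 6/5 - 3*y (M(y) = 2 + (-15*y - 4)/5 = 2 + (-4 - 15*y)/5 = 2 + (-⅘ - 3*y) = 6/5 - 3*y)
(M(t(-1)) + ((-69 - 487) + 8))² = ((6/5 - 3*(-3 + (½)*(-1))) + ((-69 - 487) + 8))² = ((6/5 - 3*(-3 - ½)) + (-556 + 8))² = ((6/5 - 3*(-7/2)) - 548)² = ((6/5 + 21/2) - 548)² = (117/10 - 548)² = (-5363/10)² = 28761769/100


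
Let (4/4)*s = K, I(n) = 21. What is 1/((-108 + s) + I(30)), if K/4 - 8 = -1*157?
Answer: -1/683 ≈ -0.0014641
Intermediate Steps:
K = -596 (K = 32 + 4*(-1*157) = 32 + 4*(-157) = 32 - 628 = -596)
s = -596
1/((-108 + s) + I(30)) = 1/((-108 - 596) + 21) = 1/(-704 + 21) = 1/(-683) = -1/683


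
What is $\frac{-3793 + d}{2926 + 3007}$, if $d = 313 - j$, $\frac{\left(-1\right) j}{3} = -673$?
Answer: $- \frac{5499}{5933} \approx -0.92685$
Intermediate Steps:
$j = 2019$ ($j = \left(-3\right) \left(-673\right) = 2019$)
$d = -1706$ ($d = 313 - 2019 = -1706$)
$\frac{-3793 + d}{2926 + 3007} = \frac{-3793 - 1706}{2926 + 3007} = - \frac{5499}{5933}$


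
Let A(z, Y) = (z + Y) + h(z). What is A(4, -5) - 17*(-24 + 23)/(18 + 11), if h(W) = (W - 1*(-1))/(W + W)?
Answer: 49/232 ≈ 0.21121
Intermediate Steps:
h(W) = (1 + W)/(2*W) (h(W) = (W + 1)/((2*W)) = (1 + W)*(1/(2*W)) = (1 + W)/(2*W))
A(z, Y) = Y + z + (1 + z)/(2*z) (A(z, Y) = (z + Y) + (1 + z)/(2*z) = (Y + z) + (1 + z)/(2*z) = Y + z + (1 + z)/(2*z))
A(4, -5) - 17*(-24 + 23)/(18 + 11) = (½ - 5 + 4 + (½)/4) - 17*(-24 + 23)/(18 + 11) = (½ - 5 + 4 + (½)*(¼)) - (-17)/29 = (½ - 5 + 4 + ⅛) - (-17)/29 = -3/8 - 17*(-1/29) = -3/8 + 17/29 = 49/232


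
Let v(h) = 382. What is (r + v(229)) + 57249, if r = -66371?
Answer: -8740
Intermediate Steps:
(r + v(229)) + 57249 = (-66371 + 382) + 57249 = -65989 + 57249 = -8740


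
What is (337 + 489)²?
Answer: 682276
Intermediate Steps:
(337 + 489)² = 826² = 682276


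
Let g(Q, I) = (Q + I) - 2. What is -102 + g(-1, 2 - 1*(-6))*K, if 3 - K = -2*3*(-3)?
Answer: -177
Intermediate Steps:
K = -15 (K = 3 - (-2*3)*(-3) = 3 - (-6)*(-3) = 3 - 1*18 = 3 - 18 = -15)
g(Q, I) = -2 + I + Q (g(Q, I) = (I + Q) - 2 = -2 + I + Q)
-102 + g(-1, 2 - 1*(-6))*K = -102 + (-2 + (2 - 1*(-6)) - 1)*(-15) = -102 + (-2 + (2 + 6) - 1)*(-15) = -102 + (-2 + 8 - 1)*(-15) = -102 + 5*(-15) = -102 - 75 = -177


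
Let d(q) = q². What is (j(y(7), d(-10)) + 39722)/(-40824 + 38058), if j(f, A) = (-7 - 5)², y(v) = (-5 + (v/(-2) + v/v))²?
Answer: -19933/1383 ≈ -14.413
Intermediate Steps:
y(v) = (-4 - v/2)² (y(v) = (-5 + (v*(-½) + 1))² = (-5 + (-v/2 + 1))² = (-5 + (1 - v/2))² = (-4 - v/2)²)
j(f, A) = 144 (j(f, A) = (-12)² = 144)
(j(y(7), d(-10)) + 39722)/(-40824 + 38058) = (144 + 39722)/(-40824 + 38058) = 39866/(-2766) = 39866*(-1/2766) = -19933/1383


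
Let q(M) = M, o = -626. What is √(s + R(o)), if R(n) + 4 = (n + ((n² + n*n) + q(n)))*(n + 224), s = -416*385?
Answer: 2*I*√78681291 ≈ 17741.0*I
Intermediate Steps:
s = -160160
R(n) = -4 + (224 + n)*(2*n + 2*n²) (R(n) = -4 + (n + ((n² + n*n) + n))*(n + 224) = -4 + (n + ((n² + n²) + n))*(224 + n) = -4 + (n + (2*n² + n))*(224 + n) = -4 + (n + (n + 2*n²))*(224 + n) = -4 + (2*n + 2*n²)*(224 + n) = -4 + (224 + n)*(2*n + 2*n²))
√(s + R(o)) = √(-160160 + (-4 + 2*(-626)³ + 448*(-626) + 450*(-626)²)) = √(-160160 + (-4 + 2*(-245314376) - 280448 + 450*391876)) = √(-160160 + (-4 - 490628752 - 280448 + 176344200)) = √(-160160 - 314565004) = √(-314725164) = 2*I*√78681291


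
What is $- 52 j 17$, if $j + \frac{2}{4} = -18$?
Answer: $16354$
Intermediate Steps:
$j = - \frac{37}{2}$ ($j = - \frac{1}{2} - 18 = - \frac{37}{2} \approx -18.5$)
$- 52 j 17 = \left(-52\right) \left(- \frac{37}{2}\right) 17 = 962 \cdot 17 = 16354$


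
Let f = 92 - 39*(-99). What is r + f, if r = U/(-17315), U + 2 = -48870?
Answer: 68495067/17315 ≈ 3955.8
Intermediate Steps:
U = -48872 (U = -2 - 48870 = -48872)
f = 3953 (f = 92 + 3861 = 3953)
r = 48872/17315 (r = -48872/(-17315) = -48872*(-1/17315) = 48872/17315 ≈ 2.8225)
r + f = 48872/17315 + 3953 = 68495067/17315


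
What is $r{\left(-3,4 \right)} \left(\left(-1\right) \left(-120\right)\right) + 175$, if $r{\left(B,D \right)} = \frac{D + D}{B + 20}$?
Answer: $\frac{3935}{17} \approx 231.47$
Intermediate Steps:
$r{\left(B,D \right)} = \frac{2 D}{20 + B}$
$r{\left(-3,4 \right)} \left(\left(-1\right) \left(-120\right)\right) + 175 = 2 \cdot 4 \frac{1}{20 - 3} \left(\left(-1\right) \left(-120\right)\right) + 175 = 2 \cdot 4 \cdot \frac{1}{17} \cdot 120 + 175 = \frac{8}{17} \cdot 120 + 175 = \frac{960}{17} + 175 = \frac{3935}{17}$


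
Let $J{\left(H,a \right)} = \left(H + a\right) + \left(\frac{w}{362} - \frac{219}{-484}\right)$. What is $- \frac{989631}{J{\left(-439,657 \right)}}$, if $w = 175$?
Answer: $- \frac{86695634124}{19179661} \approx -4520.2$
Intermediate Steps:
$J{\left(H,a \right)} = \frac{81989}{87604} + H + a$ ($J{\left(H,a \right)} = \left(H + a\right) + \left(\frac{175}{362} - \frac{219}{-484}\right) = \left(H + a\right) + \left(175 \cdot \frac{1}{362} - - \frac{219}{484}\right) = \left(H + a\right) + \left(\frac{175}{362} + \frac{219}{484}\right) = \left(H + a\right) + \frac{81989}{87604} = \frac{81989}{87604} + H + a$)
$- \frac{989631}{J{\left(-439,657 \right)}} = - \frac{989631}{\frac{81989}{87604} - 439 + 657} = - \frac{989631}{\frac{19179661}{87604}} = \left(-989631\right) \frac{87604}{19179661} = - \frac{86695634124}{19179661}$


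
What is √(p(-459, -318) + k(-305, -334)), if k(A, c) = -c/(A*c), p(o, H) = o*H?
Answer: 7*√277104395/305 ≈ 382.05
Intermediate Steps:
p(o, H) = H*o
k(A, c) = -1/A (k(A, c) = -c*1/(A*c) = -1/A)
√(p(-459, -318) + k(-305, -334)) = √(-318*(-459) - 1/(-305)) = √(145962 - 1*(-1/305)) = √(145962 + 1/305) = √(44518411/305) = 7*√277104395/305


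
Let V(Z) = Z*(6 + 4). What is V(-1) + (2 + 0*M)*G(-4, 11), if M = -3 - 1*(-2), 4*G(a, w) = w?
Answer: -9/2 ≈ -4.5000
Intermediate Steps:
G(a, w) = w/4
M = -1 (M = -3 + 2 = -1)
V(Z) = 10*Z (V(Z) = Z*10 = 10*Z)
V(-1) + (2 + 0*M)*G(-4, 11) = 10*(-1) + (2 + 0*(-1))*((¼)*11) = -10 + (2 + 0)*(11/4) = -10 + 2*(11/4) = -10 + 11/2 = -9/2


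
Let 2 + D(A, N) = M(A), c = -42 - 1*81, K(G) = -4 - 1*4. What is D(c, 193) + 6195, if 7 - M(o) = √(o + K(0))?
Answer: 6200 - I*√131 ≈ 6200.0 - 11.446*I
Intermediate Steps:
K(G) = -8 (K(G) = -4 - 4 = -8)
M(o) = 7 - √(-8 + o) (M(o) = 7 - √(o - 8) = 7 - √(-8 + o))
c = -123 (c = -42 - 81 = -123)
D(A, N) = 5 - √(-8 + A) (D(A, N) = -2 + (7 - √(-8 + A)) = 5 - √(-8 + A))
D(c, 193) + 6195 = (5 - √(-8 - 123)) + 6195 = (5 - √(-131)) + 6195 = (5 - I*√131) + 6195 = 6200 - I*√131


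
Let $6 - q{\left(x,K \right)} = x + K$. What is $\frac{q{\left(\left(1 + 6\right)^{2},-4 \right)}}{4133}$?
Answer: $- \frac{39}{4133} \approx -0.0094362$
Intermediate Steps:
$q{\left(x,K \right)} = 6 - K - x$ ($q{\left(x,K \right)} = 6 - \left(x + K\right) = 6 - \left(K + x\right) = 6 - K - x$)
$\frac{q{\left(\left(1 + 6\right)^{2},-4 \right)}}{4133} = \frac{6 - -4 - \left(1 + 6\right)^{2}}{4133} = \left(6 + 4 - 7^{2}\right) \frac{1}{4133} = \left(6 + 4 - 49\right) \frac{1}{4133} = \left(-39\right) \frac{1}{4133} = - \frac{39}{4133}$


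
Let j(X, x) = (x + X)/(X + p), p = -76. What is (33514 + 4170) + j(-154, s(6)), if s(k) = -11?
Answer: 1733497/46 ≈ 37685.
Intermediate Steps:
j(X, x) = (X + x)/(-76 + X) (j(X, x) = (x + X)/(X - 76) = (X + x)/(-76 + X))
(33514 + 4170) + j(-154, s(6)) = (33514 + 4170) + (-154 - 11)/(-76 - 154) = 37684 - 165/(-230) = 37684 - 1/230*(-165) = 37684 + 33/46 = 1733497/46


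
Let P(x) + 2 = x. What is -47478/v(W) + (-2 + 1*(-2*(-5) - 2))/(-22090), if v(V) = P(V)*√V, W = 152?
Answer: -3/11045 - 7913*√38/1900 ≈ -25.673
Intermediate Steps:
P(x) = -2 + x
v(V) = √V*(-2 + V) (v(V) = (-2 + V)*√V = √V*(-2 + V))
-47478/v(W) + (-2 + 1*(-2*(-5) - 2))/(-22090) = -47478*√38/(76*(-2 + 152)) + (-2 + 1*(-2*(-5) - 2))/(-22090) = -47478*√38/11400 + (-2 + 1*(10 - 2))*(-1/22090) = -47478*√38/11400 + (-2 + 1*8)*(-1/22090) = -7913*√38/1900 + (-2 + 8)*(-1/22090) = -7913*√38/1900 + 6*(-1/22090) = -7913*√38/1900 - 3/11045 = -3/11045 - 7913*√38/1900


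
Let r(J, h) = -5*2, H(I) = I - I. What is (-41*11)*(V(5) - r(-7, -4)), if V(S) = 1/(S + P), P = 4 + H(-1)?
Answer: -41041/9 ≈ -4560.1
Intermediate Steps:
H(I) = 0
P = 4 (P = 4 + 0 = 4)
V(S) = 1/(4 + S) (V(S) = 1/(S + 4) = 1/(4 + S))
r(J, h) = -10
(-41*11)*(V(5) - r(-7, -4)) = (-41*11)*(1/(4 + 5) - 1*(-10)) = -451*(1/9 + 10) = -451*(⅑ + 10) = -451*91/9 = -41041/9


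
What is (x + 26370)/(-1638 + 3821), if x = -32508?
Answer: -6138/2183 ≈ -2.8117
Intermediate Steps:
(x + 26370)/(-1638 + 3821) = (-32508 + 26370)/(-1638 + 3821) = -6138/2183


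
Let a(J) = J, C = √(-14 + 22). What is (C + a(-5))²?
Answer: 33 - 20*√2 ≈ 4.7157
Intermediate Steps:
C = 2*√2 (C = √8 = 2*√2 ≈ 2.8284)
(C + a(-5))² = (2*√2 - 5)² = (-5 + 2*√2)²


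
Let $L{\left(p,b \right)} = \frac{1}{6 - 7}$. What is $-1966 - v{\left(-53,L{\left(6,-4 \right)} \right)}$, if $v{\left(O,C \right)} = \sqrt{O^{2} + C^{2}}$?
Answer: $-1966 - \sqrt{2810} \approx -2019.0$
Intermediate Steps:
$L{\left(p,b \right)} = -1$ ($L{\left(p,b \right)} = \frac{1}{-1} = -1$)
$v{\left(O,C \right)} = \sqrt{C^{2} + O^{2}}$
$-1966 - v{\left(-53,L{\left(6,-4 \right)} \right)} = -1966 - \sqrt{\left(-1\right)^{2} + \left(-53\right)^{2}} = -1966 - \sqrt{1 + 2809} = -1966 - \sqrt{2810}$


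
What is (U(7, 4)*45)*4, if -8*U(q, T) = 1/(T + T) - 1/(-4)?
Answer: -135/16 ≈ -8.4375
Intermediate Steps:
U(q, T) = -1/32 - 1/(16*T) (U(q, T) = -(1/(T + T) - 1/(-4))/8 = -(1/(2*T) - 1*(-1/4))/8 = -(1/(2*T) + 1/4)/8 = -(1/4 + 1/(2*T))/8 = -1/32 - 1/(16*T))
(U(7, 4)*45)*4 = (((1/32)*(-2 - 1*4)/4)*45)*4 = (((1/32)*(1/4)*(-2 - 4))*45)*4 = (((1/32)*(1/4)*(-6))*45)*4 = -3/64*45*4 = -135/64*4 = -135/16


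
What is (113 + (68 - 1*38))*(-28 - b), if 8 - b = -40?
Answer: -10868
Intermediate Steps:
b = 48 (b = 8 - 1*(-40) = 8 + 40 = 48)
(113 + (68 - 1*38))*(-28 - b) = (113 + (68 - 1*38))*(-28 - 1*48) = (113 + (68 - 38))*(-28 - 48) = (113 + 30)*(-76) = 143*(-76) = -10868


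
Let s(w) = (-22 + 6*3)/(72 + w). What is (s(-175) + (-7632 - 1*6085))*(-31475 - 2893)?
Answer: 48556725696/103 ≈ 4.7142e+8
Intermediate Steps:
s(w) = -4/(72 + w) (s(w) = (-22 + 18)/(72 + w) = -4/(72 + w))
(s(-175) + (-7632 - 1*6085))*(-31475 - 2893) = (-4/(72 - 175) + (-7632 - 1*6085))*(-31475 - 2893) = (-4/(-103) + (-7632 - 6085))*(-34368) = (-4*(-1/103) - 13717)*(-34368) = (4/103 - 13717)*(-34368) = -1412847/103*(-34368) = 48556725696/103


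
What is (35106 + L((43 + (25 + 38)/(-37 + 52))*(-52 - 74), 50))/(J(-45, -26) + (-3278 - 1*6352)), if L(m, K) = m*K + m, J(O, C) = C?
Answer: 670503/24140 ≈ 27.776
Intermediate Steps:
L(m, K) = m + K*m (L(m, K) = K*m + m = m + K*m)
(35106 + L((43 + (25 + 38)/(-37 + 52))*(-52 - 74), 50))/(J(-45, -26) + (-3278 - 1*6352)) = (35106 + ((43 + (25 + 38)/(-37 + 52))*(-52 - 74))*(1 + 50))/(-26 + (-3278 - 1*6352)) = (35106 + ((43 + 63/15)*(-126))*51)/(-26 + (-3278 - 6352)) = (35106 + ((43 + 63*(1/15))*(-126))*51)/(-26 - 9630) = (35106 + ((43 + 21/5)*(-126))*51)/(-9656) = (35106 + ((236/5)*(-126))*51)*(-1/9656) = (35106 - 29736/5*51)*(-1/9656) = (35106 - 1516536/5)*(-1/9656) = -1341006/5*(-1/9656) = 670503/24140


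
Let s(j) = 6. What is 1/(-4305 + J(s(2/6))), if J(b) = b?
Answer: -1/4299 ≈ -0.00023261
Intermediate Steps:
1/(-4305 + J(s(2/6))) = 1/(-4305 + 6) = 1/(-4299) = -1/4299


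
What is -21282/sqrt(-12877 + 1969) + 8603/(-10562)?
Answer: -8603/10562 + 3547*I*sqrt(303)/303 ≈ -0.81452 + 203.77*I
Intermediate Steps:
-21282/sqrt(-12877 + 1969) + 8603/(-10562) = -21282*(-I*sqrt(303)/1818) + 8603*(-1/10562) = -21282*(-I*sqrt(303)/1818) - 8603/10562 = -(-3547)*I*sqrt(303)/303 - 8603/10562 = 3547*I*sqrt(303)/303 - 8603/10562 = -8603/10562 + 3547*I*sqrt(303)/303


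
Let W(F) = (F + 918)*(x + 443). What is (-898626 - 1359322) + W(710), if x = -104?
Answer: -1706056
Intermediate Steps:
W(F) = 311202 + 339*F (W(F) = (F + 918)*(-104 + 443) = (918 + F)*339 = 311202 + 339*F)
(-898626 - 1359322) + W(710) = (-898626 - 1359322) + (311202 + 339*710) = -2257948 + (311202 + 240690) = -2257948 + 551892 = -1706056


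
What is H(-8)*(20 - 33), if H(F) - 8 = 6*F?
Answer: 520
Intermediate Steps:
H(F) = 8 + 6*F
H(-8)*(20 - 33) = (8 + 6*(-8))*(20 - 33) = (8 - 48)*(-13) = -40*(-13) = 520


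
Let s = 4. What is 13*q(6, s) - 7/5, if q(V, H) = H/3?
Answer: 239/15 ≈ 15.933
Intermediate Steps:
q(V, H) = H/3 (q(V, H) = H*(⅓) = H/3)
13*q(6, s) - 7/5 = 13*((⅓)*4) - 7/5 = 13*(4/3) - 7*⅕ = 52/3 - 7/5 = 239/15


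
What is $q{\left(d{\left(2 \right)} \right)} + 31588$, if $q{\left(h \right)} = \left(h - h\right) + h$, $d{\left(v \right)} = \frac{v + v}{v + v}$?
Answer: $31589$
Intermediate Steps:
$d{\left(v \right)} = 1$ ($d{\left(v \right)} = \frac{2 v}{2 v} = 2 v \frac{1}{2 v} = 1$)
$q{\left(h \right)} = h$ ($q{\left(h \right)} = 0 + h = h$)
$q{\left(d{\left(2 \right)} \right)} + 31588 = 1 + 31588 = 31589$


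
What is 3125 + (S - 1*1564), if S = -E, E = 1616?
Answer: -55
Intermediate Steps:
S = -1616 (S = -1*1616 = -1616)
3125 + (S - 1*1564) = 3125 + (-1616 - 1*1564) = 3125 + (-1616 - 1564) = 3125 - 3180 = -55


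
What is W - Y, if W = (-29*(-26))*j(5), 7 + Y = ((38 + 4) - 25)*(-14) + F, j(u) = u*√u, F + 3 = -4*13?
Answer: 300 + 3770*√5 ≈ 8730.0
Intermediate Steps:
F = -55 (F = -3 - 4*13 = -3 - 52 = -55)
j(u) = u^(3/2)
Y = -300 (Y = -7 + (((38 + 4) - 25)*(-14) - 55) = -7 + ((42 - 25)*(-14) - 55) = -7 + (17*(-14) - 55) = -7 + (-238 - 55) = -7 - 293 = -300)
W = 3770*√5 (W = (-29*(-26))*5^(3/2) = 754*(5*√5) = 3770*√5 ≈ 8430.0)
W - Y = 3770*√5 - 1*(-300) = 3770*√5 + 300 = 300 + 3770*√5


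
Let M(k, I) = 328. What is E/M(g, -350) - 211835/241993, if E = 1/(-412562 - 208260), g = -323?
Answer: -43135879947353/49276941664688 ≈ -0.87538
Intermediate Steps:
E = -1/620822 (E = 1/(-620822) = -1/620822 ≈ -1.6108e-6)
E/M(g, -350) - 211835/241993 = -1/620822/328 - 211835/241993 = -1/620822*1/328 - 211835*1/241993 = -1/203629616 - 211835/241993 = -43135879947353/49276941664688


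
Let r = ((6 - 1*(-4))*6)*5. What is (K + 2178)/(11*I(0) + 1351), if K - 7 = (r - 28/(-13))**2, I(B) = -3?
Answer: 15798449/222742 ≈ 70.927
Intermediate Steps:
r = 300 (r = ((6 + 4)*6)*5 = (10*6)*5 = 60*5 = 300)
K = 15430367/169 (K = 7 + (300 - 28/(-13))**2 = 7 + (300 - 28*(-1/13))**2 = 7 + (300 + 28/13)**2 = 7 + (3928/13)**2 = 7 + 15429184/169 = 15430367/169 ≈ 91304.)
(K + 2178)/(11*I(0) + 1351) = (15430367/169 + 2178)/(11*(-3) + 1351) = 15798449/(169*(-33 + 1351)) = (15798449/169)/1318 = (15798449/169)*(1/1318) = 15798449/222742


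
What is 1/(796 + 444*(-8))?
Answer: -1/2756 ≈ -0.00036284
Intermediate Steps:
1/(796 + 444*(-8)) = 1/(796 - 3552) = 1/(-2756) = -1/2756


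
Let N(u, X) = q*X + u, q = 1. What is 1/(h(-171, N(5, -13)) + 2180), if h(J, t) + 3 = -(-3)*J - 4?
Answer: 1/1660 ≈ 0.00060241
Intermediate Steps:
N(u, X) = X + u (N(u, X) = 1*X + u = X + u)
h(J, t) = -7 + 3*J (h(J, t) = -3 + (-(-3)*J - 4) = -3 + (3*J - 4) = -3 + (-4 + 3*J) = -7 + 3*J)
1/(h(-171, N(5, -13)) + 2180) = 1/((-7 + 3*(-171)) + 2180) = 1/((-7 - 513) + 2180) = 1/(-520 + 2180) = 1/1660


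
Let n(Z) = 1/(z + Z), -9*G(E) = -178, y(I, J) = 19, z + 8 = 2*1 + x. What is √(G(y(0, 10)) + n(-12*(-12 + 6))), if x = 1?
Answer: √799645/201 ≈ 4.4489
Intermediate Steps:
z = -5 (z = -8 + (2*1 + 1) = -8 + (2 + 1) = -8 + 3 = -5)
G(E) = 178/9 (G(E) = -⅑*(-178) = 178/9)
n(Z) = 1/(-5 + Z)
√(G(y(0, 10)) + n(-12*(-12 + 6))) = √(178/9 + 1/(-5 - 12*(-12 + 6))) = √(178/9 + 1/(-5 - 12*(-6))) = √(178/9 + 1/(-5 + 72)) = √(178/9 + 1/67) = √(11935/603) = √799645/201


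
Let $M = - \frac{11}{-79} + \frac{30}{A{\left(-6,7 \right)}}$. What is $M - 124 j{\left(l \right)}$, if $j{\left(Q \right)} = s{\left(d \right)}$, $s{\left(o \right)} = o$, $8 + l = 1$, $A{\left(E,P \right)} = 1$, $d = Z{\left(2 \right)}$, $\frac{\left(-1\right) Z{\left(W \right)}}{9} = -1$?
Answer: $- \frac{85783}{79} \approx -1085.9$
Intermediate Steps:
$Z{\left(W \right)} = 9$ ($Z{\left(W \right)} = \left(-9\right) \left(-1\right) = 9$)
$d = 9$
$l = -7$ ($l = -8 + 1 = -7$)
$M = \frac{2381}{79}$ ($M = - \frac{11}{-79} + \frac{30}{1} = \left(-11\right) \left(- \frac{1}{79}\right) + 30 \cdot 1 = \frac{11}{79} + 30 = \frac{2381}{79} \approx 30.139$)
$j{\left(Q \right)} = 9$
$M - 124 j{\left(l \right)} = \frac{2381}{79} - 1116 = - \frac{85783}{79}$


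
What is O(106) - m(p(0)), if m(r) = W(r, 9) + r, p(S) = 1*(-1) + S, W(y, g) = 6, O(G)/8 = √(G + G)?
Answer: -5 + 16*√53 ≈ 111.48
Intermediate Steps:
O(G) = 8*√2*√G (O(G) = 8*√(G + G) = 8*√(2*G) = 8*(√2*√G) = 8*√2*√G)
p(S) = -1 + S
m(r) = 6 + r
O(106) - m(p(0)) = 8*√2*√106 - (6 + (-1 + 0)) = 16*√53 - (6 - 1) = 16*√53 - 1*5 = 16*√53 - 5 = -5 + 16*√53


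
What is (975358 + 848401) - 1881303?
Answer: -57544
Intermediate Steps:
(975358 + 848401) - 1881303 = 1823759 - 1881303 = -57544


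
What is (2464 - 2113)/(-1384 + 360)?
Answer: -351/1024 ≈ -0.34277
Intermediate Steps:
(2464 - 2113)/(-1384 + 360) = 351/(-1024) = 351*(-1/1024) = -351/1024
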